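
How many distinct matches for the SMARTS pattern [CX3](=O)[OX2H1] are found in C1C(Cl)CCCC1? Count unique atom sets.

0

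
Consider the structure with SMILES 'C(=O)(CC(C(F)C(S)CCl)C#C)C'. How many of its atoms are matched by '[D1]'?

6

Check the 13 heavy atoms by environment: 3× C (D2) → no; 4× C (D3) → no; 1× Cl (D1) → match; 1× O (D1) → match; 2× C (D1) → match; 1× S (D1) → match; 1× F (D1) → match.
Summing the matching environments: 1 + 1 + 2 + 1 + 1 = 6 matching atoms.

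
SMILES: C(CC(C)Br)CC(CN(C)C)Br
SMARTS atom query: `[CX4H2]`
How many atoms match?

4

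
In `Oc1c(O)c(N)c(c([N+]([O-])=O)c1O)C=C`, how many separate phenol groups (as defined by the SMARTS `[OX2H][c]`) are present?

3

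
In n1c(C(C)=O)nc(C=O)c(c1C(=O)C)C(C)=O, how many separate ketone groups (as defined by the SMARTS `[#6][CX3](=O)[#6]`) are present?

3

[#6][CX3](=O)[#6] is the SMARTS for a ketone: a carbonyl carbon (no H) flanked by two carbons.
The molecule carries 3 separate instances of an acetyl/ketone group (-C(=O)CH3) meeting every constraint; each maps to a distinct set of atoms, giving 3 matches.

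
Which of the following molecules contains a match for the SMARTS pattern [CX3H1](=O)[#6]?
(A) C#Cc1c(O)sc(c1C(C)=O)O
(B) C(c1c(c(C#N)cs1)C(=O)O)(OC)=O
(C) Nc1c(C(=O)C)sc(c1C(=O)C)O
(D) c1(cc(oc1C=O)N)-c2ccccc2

[CX3H1](=O)[#6] describes an sp2 carbon with one H, double-bonded to O and single-bonded to carbon (an aldehyde).
(A) has an acetyl/ketone group (-C(=O)CH3) but the carbonyl carbon has H0 (two carbon neighbours), not H1.
(B) has a carboxylic acid group (-C(=O)OH) but the carbonyl carbon has H0 and is bonded to O, not H1.
(C) has an acetyl/ketone group (-C(=O)CH3) but the carbonyl carbon has H0 (two carbon neighbours), not H1.
(D) contains an aldehyde (-CHO), which satisfies every atom and bond constraint.
So the answer is (D).

D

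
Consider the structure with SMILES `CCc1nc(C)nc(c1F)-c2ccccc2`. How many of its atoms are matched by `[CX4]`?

3

Check the 16 heavy atoms by environment: 2× n (aromatic, X2) → no; 10× c (aromatic, X3) → no; 1× F (X1) → no; 3× C (X4) → match.
That gives 3 matching atoms.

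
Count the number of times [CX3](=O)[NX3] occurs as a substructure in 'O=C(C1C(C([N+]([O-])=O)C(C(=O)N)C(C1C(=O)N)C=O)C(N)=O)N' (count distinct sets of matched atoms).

4

[CX3](=O)[NX3] is the SMARTS for an amide: a carbonyl carbon bonded to a trivalent nitrogen.
The molecule carries 4 separate instances of a primary amide (-C(=O)NH2) meeting every constraint; each maps to a distinct set of atoms, giving 4 matches.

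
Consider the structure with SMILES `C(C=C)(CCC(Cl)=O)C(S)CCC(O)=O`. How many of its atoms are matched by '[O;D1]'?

3

The query [O;D1] means: aliphatic oxygen bonded to exactly one heavy atom.
Check the 15 heavy atoms by environment: 5× C (D2) → no; 4× C (D3) → no; 1× S (D1) → no; 3× O (D1) → match; 1× C (D1) → no; 1× Cl (D1) → no.
That gives 3 matching atoms.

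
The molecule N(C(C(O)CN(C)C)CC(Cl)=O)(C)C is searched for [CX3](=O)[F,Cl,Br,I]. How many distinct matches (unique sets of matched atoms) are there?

1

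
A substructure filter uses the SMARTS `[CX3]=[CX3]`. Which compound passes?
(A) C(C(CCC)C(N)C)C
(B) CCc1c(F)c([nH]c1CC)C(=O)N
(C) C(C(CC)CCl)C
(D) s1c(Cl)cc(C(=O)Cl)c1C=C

D

[CX3]=[CX3] describes a non-aromatic C=C double bond between two sp2 carbons (an alkene).
(A) has an ethyl group (-CH2CH3) but its C-C bond is a single bond between CX4 carbons, not CX3=CX3.
(B) has an ethyl group (-CH2CH3) but its C-C bond is a single bond between CX4 carbons, not CX3=CX3.
(C) has an ethyl group (-CH2CH3) but its C-C bond is a single bond between CX4 carbons, not CX3=CX3.
(D) contains a vinyl group (-CH=CH2), which satisfies every atom and bond constraint.
So the answer is (D).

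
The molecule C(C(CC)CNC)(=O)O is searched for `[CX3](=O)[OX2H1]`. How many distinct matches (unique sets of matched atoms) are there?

1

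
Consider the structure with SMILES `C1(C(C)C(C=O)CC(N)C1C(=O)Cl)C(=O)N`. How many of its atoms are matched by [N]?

The query [N] means: uppercase N matches aliphatic (non-aromatic) nitrogen only.
Check the 16 heavy atoms by environment: 10× C → no; 3× O → no; 2× N → match; 1× Cl → no.
That gives 2 matching atoms.

2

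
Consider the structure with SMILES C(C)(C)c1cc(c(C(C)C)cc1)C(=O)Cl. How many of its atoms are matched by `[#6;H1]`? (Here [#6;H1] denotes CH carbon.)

5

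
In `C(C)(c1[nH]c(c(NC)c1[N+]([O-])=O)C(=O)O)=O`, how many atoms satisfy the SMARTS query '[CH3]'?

2

The query [CH3] means: aliphatic carbon with exactly three hydrogens.
Check the 16 heavy atoms by environment: 1× n (aromatic, H1) → no; 4× c (aromatic, H0) → no; 1× N (H1) → no; 2× C (H3) → match; 2× C (H0) → no; 3× O (H0) → no; 1× O (H1) → no; 1× N (charge +1, H0) → no; 1× O (charge -1, H0) → no.
That gives 2 matching atoms.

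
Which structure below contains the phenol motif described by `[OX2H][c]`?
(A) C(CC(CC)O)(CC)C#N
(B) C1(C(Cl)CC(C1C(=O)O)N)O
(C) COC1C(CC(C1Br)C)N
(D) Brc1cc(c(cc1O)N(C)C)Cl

D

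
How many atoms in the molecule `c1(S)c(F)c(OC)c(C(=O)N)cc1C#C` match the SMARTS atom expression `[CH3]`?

1

Check the 15 heavy atoms by environment: 5× c (aromatic, H0) → no; 1× c (aromatic, H1) → no; 2× C (H0) → no; 2× O (H0) → no; 1× N (H2) → no; 1× S (H1) → no; 1× F (H0) → no; 1× C (H1) → no; 1× C (H3) → match.
That gives 1 matching atom.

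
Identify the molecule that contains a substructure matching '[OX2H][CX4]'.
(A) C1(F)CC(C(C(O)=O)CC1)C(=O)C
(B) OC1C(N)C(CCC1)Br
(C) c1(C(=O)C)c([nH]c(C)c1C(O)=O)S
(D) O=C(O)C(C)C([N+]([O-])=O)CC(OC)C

[OX2H][CX4] describes a hydroxyl oxygen bound to an sp3 (X4) carbon (an aliphatic alcohol).
(A) has a carboxylic acid group (-C(=O)OH) but the -OH is on a CX3 carbonyl carbon, not a CX4 carbon.
(B) contains a hydroxyl group (-OH), which satisfies every atom and bond constraint.
(C) has a carboxylic acid group (-C(=O)OH) but the -OH is on a CX3 carbonyl carbon, not a CX4 carbon.
(D) has a methoxy ether (-OCH3) but the oxygen has H0 (ether), not H1.
So the answer is (B).

B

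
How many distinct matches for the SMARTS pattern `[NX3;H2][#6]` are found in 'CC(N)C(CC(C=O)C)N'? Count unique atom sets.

[NX3;H2][#6] is the SMARTS for a primary amine: a trivalent nitrogen with two H attached to carbon.
The molecule carries 2 separate instances of a primary amino group (-NH2) meeting every constraint; each maps to a distinct set of atoms, giving 2 matches.

2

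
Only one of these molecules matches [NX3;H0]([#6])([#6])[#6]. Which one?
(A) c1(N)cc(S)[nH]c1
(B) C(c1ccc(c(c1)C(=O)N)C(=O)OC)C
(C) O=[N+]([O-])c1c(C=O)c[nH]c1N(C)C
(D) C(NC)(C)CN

[NX3;H0]([#6])([#6])[#6] describes a trivalent nitrogen with no H, bonded to three carbons (a tertiary amine).
(A) has a primary amino group (-NH2) but the nitrogen has H2, not H0 with three carbons.
(B) has a primary amide (-C(=O)NH2) but the amide nitrogen has H2 and only one carbon neighbour.
(C) contains a dimethylamino group (-N(CH3)2), which satisfies every atom and bond constraint.
(D) has a primary amino group (-NH2) but the nitrogen has H2, not H0 with three carbons.
So the answer is (C).

C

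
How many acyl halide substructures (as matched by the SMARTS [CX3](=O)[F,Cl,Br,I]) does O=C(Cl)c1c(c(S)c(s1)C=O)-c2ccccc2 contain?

1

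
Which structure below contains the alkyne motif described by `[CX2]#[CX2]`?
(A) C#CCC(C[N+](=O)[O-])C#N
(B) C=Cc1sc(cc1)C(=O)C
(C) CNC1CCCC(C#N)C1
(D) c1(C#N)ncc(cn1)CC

[CX2]#[CX2] describes a carbon-carbon triple bond (an alkyne).
(A) contains an ethynyl group (-C#CH), which satisfies every atom and bond constraint.
(B) has a vinyl group (-CH=CH2) but the C=C is a double bond; both carbons are CX3, not CX2.
(C) has a nitrile (-C#N) but the triple bond is C#N, not C#C.
(D) has a nitrile (-C#N) but the triple bond is C#N, not C#C.
So the answer is (A).

A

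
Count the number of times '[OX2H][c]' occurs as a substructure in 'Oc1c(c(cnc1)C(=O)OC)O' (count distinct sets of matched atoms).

2

[OX2H][c] is the SMARTS for a phenol: a hydroxyl oxygen attached to an aromatic carbon.
The molecule carries 2 separate instances of a hydroxyl group (-OH) meeting every constraint; each maps to a distinct set of atoms, giving 2 matches.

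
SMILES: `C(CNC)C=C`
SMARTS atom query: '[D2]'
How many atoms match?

The query [D2] means: atom with exactly two heavy-atom neighbours.
Check the 6 heavy atoms by environment: 3× C (D2) → match; 2× C (D1) → no; 1× N (D2) → match.
Summing the matching environments: 3 + 1 = 4 matching atoms.

4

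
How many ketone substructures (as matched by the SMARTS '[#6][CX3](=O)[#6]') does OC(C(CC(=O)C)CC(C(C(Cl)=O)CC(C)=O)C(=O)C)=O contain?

[#6][CX3](=O)[#6] is the SMARTS for a ketone: a carbonyl carbon (no H) flanked by two carbons.
The molecule carries 3 separate instances of an acetyl/ketone group (-C(=O)CH3) meeting every constraint; each maps to a distinct set of atoms, giving 3 matches.

3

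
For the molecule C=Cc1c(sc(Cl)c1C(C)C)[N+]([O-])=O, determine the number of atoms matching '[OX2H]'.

0

Check the 14 heavy atoms by environment: 1× s (aromatic, H0, X2) → no; 4× c (aromatic, H0, X3) → no; 1× Cl (H0, X1) → no; 1× C (H1, X3) → no; 1× C (H2, X3) → no; 1× N (charge +1, H0, X3) → no; 1× O (charge -1, H0, X1) → no; 1× O (H0, X1) → no; 1× C (H1, X4) → no; 2× C (H3, X4) → no.
No environment satisfies the query, so 0 matching atoms.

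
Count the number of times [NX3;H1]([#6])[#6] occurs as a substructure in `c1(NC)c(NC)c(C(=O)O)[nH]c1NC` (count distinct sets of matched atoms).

3

[NX3;H1]([#6])[#6] is the SMARTS for a secondary amine: a trivalent nitrogen with one H, bonded to two carbons.
The molecule carries 3 separate instances of an N-methylamino group (-NHCH3) meeting every constraint; each maps to a distinct set of atoms, giving 3 matches.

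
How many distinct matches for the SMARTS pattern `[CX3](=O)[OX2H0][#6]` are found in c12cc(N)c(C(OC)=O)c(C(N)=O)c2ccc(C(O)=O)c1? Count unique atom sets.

1

[CX3](=O)[OX2H0][#6] is the SMARTS for an ester: a carbonyl carbon bonded to an oxygen that is itself bonded to carbon (no H on that O).
Exactly one fragment in the molecule meets all constraints, giving 1 match.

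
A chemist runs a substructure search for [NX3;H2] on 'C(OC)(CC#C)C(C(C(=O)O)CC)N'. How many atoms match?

The query [NX3;H2] means: aliphatic N with 3 total connections, two of them H — an -NH2 nitrogen (amine or amide).
Check the 14 heavy atoms by environment: 2× C (H2, X4) → no; 3× C (H1, X4) → no; 2× C (H3, X4) → no; 1× N (H2, X3) → match; 1× O (H0, X2) → no; 1× C (H0, X2) → no; 1× C (H1, X2) → no; 1× C (H0, X3) → no; 1× O (H0, X1) → no; 1× O (H1, X2) → no.
That gives 1 matching atom.

1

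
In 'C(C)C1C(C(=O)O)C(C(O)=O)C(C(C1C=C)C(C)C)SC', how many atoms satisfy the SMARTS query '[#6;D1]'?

5

Check the 21 heavy atoms by environment: 9× C (D3) → no; 4× O (D1) → no; 2× C (D2) → no; 5× C (D1) → match; 1× S (D2) → no.
That gives 5 matching atoms.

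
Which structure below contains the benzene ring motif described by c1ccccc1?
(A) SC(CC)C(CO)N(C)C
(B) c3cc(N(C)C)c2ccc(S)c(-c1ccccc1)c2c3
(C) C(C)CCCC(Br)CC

B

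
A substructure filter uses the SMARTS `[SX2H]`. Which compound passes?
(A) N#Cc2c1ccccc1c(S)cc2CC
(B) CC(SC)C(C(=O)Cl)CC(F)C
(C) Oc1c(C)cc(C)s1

A

[SX2H] describes an aliphatic sulfur with two connections, one being H (a thiol).
(A) contains a thiol (-SH), which satisfies every atom and bond constraint.
(B) has a methylthio ether (-SCH3) but the sulfur has H0 (bonded to two carbons), not H1.
(C) has a hydroxyl group (-OH) but it is an -OH, not an -SH.
So the answer is (A).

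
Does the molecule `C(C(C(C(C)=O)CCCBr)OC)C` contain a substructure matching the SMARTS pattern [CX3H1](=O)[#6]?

The pattern [CX3H1](=O)[#6] describes an sp2 carbon with one H, double-bonded to O and single-bonded to carbon — an aldehyde.
The closest candidate here is an acetyl/ketone group (-C(=O)CH3), but the carbonyl carbon has H0 (two carbon neighbours), not H1. No other fragment satisfies the full query, so there is no match.

No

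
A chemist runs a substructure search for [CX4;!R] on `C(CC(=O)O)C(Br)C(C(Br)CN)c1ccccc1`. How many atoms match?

6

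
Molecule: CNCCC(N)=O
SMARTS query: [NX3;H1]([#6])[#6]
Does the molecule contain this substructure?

Yes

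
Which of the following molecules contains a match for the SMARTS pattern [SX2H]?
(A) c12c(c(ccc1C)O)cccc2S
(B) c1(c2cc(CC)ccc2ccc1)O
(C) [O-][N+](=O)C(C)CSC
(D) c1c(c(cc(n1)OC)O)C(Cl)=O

[SX2H] describes an aliphatic sulfur with two connections, one being H (a thiol).
(A) contains a thiol (-SH), which satisfies every atom and bond constraint.
(B) has a hydroxyl group (-OH) but it is an -OH, not an -SH.
(C) has a methylthio ether (-SCH3) but the sulfur has H0 (bonded to two carbons), not H1.
(D) has a hydroxyl group (-OH) but it is an -OH, not an -SH.
So the answer is (A).

A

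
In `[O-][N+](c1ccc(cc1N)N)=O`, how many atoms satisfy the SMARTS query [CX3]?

0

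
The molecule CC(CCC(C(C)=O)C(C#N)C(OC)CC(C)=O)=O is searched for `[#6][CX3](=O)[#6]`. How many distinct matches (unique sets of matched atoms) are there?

[#6][CX3](=O)[#6] is the SMARTS for a ketone: a carbonyl carbon (no H) flanked by two carbons.
The molecule carries 3 separate instances of an acetyl/ketone group (-C(=O)CH3) meeting every constraint; each maps to a distinct set of atoms, giving 3 matches.

3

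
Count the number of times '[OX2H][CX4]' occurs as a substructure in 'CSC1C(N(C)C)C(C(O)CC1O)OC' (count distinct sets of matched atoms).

2

[OX2H][CX4] is the SMARTS for an aliphatic alcohol: a hydroxyl oxygen bound to an sp3 (X4) carbon.
The molecule carries 2 separate instances of a hydroxyl group (-OH) meeting every constraint; each maps to a distinct set of atoms, giving 2 matches.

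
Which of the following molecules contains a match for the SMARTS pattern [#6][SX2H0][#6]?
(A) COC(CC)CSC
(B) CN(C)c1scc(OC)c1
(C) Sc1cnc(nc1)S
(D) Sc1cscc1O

A

[#6][SX2H0][#6] describes an aliphatic sulfur bridging two carbons with no H on the sulfur (a thioether).
(A) contains a methylthio ether (-SCH3), which satisfies every atom and bond constraint.
(B) has a methoxy ether (-OCH3) but the bridging atom is O, not S.
(C) has a thiol (-SH) but the sulfur has H1, not H0 bridging two carbons.
(D) has a thiol (-SH) but the sulfur has H1, not H0 bridging two carbons.
So the answer is (A).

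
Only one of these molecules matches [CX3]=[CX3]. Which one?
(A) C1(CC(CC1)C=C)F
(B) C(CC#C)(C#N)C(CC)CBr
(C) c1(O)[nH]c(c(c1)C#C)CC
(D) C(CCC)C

A

[CX3]=[CX3] describes a non-aromatic C=C double bond between two sp2 carbons (an alkene).
(A) contains a vinyl group (-CH=CH2), which satisfies every atom and bond constraint.
(B) has an ethynyl group (-C#CH) but the C-C bond is a triple bond, not a double bond.
(C) has an ethynyl group (-C#CH) but the C-C bond is a triple bond, not a double bond.
(D) has an ethyl group (-CH2CH3) but its C-C bond is a single bond between CX4 carbons, not CX3=CX3.
So the answer is (A).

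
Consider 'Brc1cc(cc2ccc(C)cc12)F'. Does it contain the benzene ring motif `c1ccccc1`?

Yes

The pattern c1ccccc1 describes six aromatic carbons in a ring — a benzene ring.
The required atom environment is present in the molecule, so the pattern matches.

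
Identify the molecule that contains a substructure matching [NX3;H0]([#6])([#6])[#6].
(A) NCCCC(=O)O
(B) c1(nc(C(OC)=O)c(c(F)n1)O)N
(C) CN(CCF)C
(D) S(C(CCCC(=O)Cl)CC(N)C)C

C

[NX3;H0]([#6])([#6])[#6] describes a trivalent nitrogen with no H, bonded to three carbons (a tertiary amine).
(A) has a primary amino group (-NH2) but the nitrogen has H2, not H0 with three carbons.
(B) has a primary amino group (-NH2) but the nitrogen has H2, not H0 with three carbons.
(C) contains a dimethylamino group (-N(CH3)2), which satisfies every atom and bond constraint.
(D) has a primary amino group (-NH2) but the nitrogen has H2, not H0 with three carbons.
So the answer is (C).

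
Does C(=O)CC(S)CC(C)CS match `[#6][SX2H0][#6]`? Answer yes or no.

No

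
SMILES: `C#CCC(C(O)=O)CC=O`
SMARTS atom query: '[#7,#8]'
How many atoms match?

3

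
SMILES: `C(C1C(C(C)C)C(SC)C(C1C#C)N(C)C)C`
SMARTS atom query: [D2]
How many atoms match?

Check the 17 heavy atoms by environment: 6× C (D3) → no; 1× S (D2) → match; 7× C (D1) → no; 2× C (D2) → match; 1× N (D3) → no.
Summing the matching environments: 1 + 2 = 3 matching atoms.

3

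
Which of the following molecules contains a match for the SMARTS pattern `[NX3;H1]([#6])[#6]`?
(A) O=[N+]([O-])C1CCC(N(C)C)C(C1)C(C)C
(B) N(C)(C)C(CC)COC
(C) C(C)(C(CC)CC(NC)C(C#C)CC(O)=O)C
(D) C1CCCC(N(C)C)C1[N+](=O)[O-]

[NX3;H1]([#6])[#6] describes a trivalent nitrogen with one H, bonded to two carbons (a secondary amine).
(A) has a dimethylamino group (-N(CH3)2) but the nitrogen has H0, not H1.
(B) has a dimethylamino group (-N(CH3)2) but the nitrogen has H0, not H1.
(C) contains an N-methylamino group (-NHCH3), which satisfies every atom and bond constraint.
(D) has a dimethylamino group (-N(CH3)2) but the nitrogen has H0, not H1.
So the answer is (C).

C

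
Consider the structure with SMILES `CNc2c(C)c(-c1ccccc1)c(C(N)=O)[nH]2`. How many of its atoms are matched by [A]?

6

Check the 17 heavy atoms by environment: 1× n (aromatic) → no; 10× c (aromatic) → no; 2× N → match; 3× C → match; 1× O → match.
Summing the matching environments: 2 + 3 + 1 = 6 matching atoms.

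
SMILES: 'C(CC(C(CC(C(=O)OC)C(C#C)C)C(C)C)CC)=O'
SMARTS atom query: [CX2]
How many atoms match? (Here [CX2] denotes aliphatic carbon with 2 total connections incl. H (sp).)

2

Check the 20 heavy atoms by environment: 13× C (X4) → no; 2× C (X3) → no; 2× O (X1) → no; 1× O (X2) → no; 2× C (X2) → match.
That gives 2 matching atoms.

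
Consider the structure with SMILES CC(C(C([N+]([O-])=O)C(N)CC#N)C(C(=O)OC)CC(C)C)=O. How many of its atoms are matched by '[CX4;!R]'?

11

The query [CX4;!R] means: aliphatic carbon with four total connections, not in a ring.
Check the 22 heavy atoms by environment: 11× C (X4, acyclic) → match; 1× C (X2, acyclic) → no; 1× N (X1, acyclic) → no; 1× N (X3, acyclic) → no; 2× C (X3, acyclic) → no; 3× O (X1, acyclic) → no; 1× O (X2, acyclic) → no; 1× N (charge +1, X3, acyclic) → no; 1× O (charge -1, X1, acyclic) → no.
That gives 11 matching atoms.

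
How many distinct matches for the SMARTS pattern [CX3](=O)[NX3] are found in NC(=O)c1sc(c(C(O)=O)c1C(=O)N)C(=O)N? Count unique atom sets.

3

[CX3](=O)[NX3] is the SMARTS for an amide: a carbonyl carbon bonded to a trivalent nitrogen.
The molecule carries 3 separate instances of a primary amide (-C(=O)NH2) meeting every constraint; each maps to a distinct set of atoms, giving 3 matches.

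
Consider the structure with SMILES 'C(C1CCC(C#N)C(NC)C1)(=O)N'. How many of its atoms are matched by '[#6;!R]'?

3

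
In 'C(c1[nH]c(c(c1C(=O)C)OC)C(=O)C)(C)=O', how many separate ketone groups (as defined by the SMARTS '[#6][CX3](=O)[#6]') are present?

3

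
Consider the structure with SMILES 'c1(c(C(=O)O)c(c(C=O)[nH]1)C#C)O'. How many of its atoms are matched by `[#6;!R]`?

4

The query [#6;!R] means: carbon not in any ring.
Check the 13 heavy atoms by environment: 1× n (aromatic, in 5-ring) → no; 4× c (aromatic, in 5-ring) → no; 4× C (acyclic) → match; 4× O (acyclic) → no.
That gives 4 matching atoms.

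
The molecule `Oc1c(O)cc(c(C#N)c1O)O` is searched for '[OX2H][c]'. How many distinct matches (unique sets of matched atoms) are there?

4

[OX2H][c] is the SMARTS for a phenol: a hydroxyl oxygen attached to an aromatic carbon.
The molecule carries 4 separate instances of a hydroxyl group (-OH) meeting every constraint; each maps to a distinct set of atoms, giving 4 matches.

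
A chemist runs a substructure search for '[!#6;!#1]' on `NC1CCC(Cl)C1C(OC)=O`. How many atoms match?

The query [!#6;!#1] means: not carbon and not hydrogen — any heteroatom.
Check the 11 heavy atoms by environment: 7× C → no; 1× N → match; 2× O → match; 1× Cl → match.
Summing the matching environments: 1 + 2 + 1 = 4 matching atoms.

4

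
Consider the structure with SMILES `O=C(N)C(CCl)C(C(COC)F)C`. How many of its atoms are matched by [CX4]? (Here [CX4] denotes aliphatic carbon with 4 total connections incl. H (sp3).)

The query [CX4] means: C with X4: aliphatic carbon with exactly 4 total connections (bonds + H).
Check the 13 heavy atoms by environment: 7× C (X4) → match; 1× O (X2) → no; 1× Cl (X1) → no; 1× C (X3) → no; 1× O (X1) → no; 1× N (X3) → no; 1× F (X1) → no.
That gives 7 matching atoms.

7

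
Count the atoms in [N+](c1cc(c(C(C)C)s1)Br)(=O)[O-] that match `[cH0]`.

3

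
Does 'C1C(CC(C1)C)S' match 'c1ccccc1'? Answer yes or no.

No

The pattern c1ccccc1 describes six aromatic carbons in a ring — a benzene ring.
The closest candidate here is a methyl group (-CH3), but no six-membered all-carbon aromatic ring is present. No other fragment satisfies the full query, so there is no match.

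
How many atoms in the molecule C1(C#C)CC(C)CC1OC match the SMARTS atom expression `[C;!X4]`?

The query [C;!X4] means: aliphatic carbon that does not have four total connections.
Check the 10 heavy atoms by environment: 7× C (X4) → no; 1× O (X2) → no; 2× C (X2) → match.
That gives 2 matching atoms.

2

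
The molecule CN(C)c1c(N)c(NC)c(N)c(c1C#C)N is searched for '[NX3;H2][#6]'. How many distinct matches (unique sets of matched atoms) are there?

[NX3;H2][#6] is the SMARTS for a primary amine: a trivalent nitrogen with two H attached to carbon.
The molecule carries 3 separate instances of a primary amino group (-NH2) meeting every constraint; each maps to a distinct set of atoms, giving 3 matches.

3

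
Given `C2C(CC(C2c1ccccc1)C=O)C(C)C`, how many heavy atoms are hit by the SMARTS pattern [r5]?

The query [r5] means: r5 matches atoms in a five-membered ring.
Check the 16 heavy atoms by environment: 5× C (in 5-ring) → match; 6× c (aromatic, in 6-ring) → no; 4× C (acyclic) → no; 1× O (acyclic) → no.
That gives 5 matching atoms.

5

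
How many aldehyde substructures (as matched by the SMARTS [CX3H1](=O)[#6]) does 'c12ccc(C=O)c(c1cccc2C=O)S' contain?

2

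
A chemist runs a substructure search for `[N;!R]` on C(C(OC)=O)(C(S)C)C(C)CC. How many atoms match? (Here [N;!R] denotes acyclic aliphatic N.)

Check the 12 heavy atoms by environment: 9× C (acyclic) → no; 1× S (acyclic) → no; 2× O (acyclic) → no.
No environment satisfies the query, so 0 matching atoms.

0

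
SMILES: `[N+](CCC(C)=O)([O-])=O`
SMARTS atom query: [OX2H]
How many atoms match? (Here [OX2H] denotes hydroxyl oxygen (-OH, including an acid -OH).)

0

Check the 8 heavy atoms by environment: 2× C (H2, X4) → no; 1× C (H0, X3) → no; 2× O (H0, X1) → no; 1× C (H3, X4) → no; 1× N (charge +1, H0, X3) → no; 1× O (charge -1, H0, X1) → no.
No environment satisfies the query, so 0 matching atoms.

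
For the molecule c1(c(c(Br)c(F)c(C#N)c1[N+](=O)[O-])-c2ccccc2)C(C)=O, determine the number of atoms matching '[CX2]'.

1

Check the 22 heavy atoms by environment: 12× c (aromatic, X3) → no; 1× F (X1) → no; 1× C (X2) → match; 1× N (X1) → no; 1× C (X3) → no; 2× O (X1) → no; 1× C (X4) → no; 1× N (charge +1, X3) → no; 1× O (charge -1, X1) → no; 1× Br (X1) → no.
That gives 1 matching atom.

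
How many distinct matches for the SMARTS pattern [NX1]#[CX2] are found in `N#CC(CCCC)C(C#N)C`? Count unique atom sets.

[NX1]#[CX2] is the SMARTS for a nitrile: a nitrogen triple-bonded to a two-connected carbon.
The molecule carries 2 separate instances of a nitrile (-C#N) meeting every constraint; each maps to a distinct set of atoms, giving 2 matches.

2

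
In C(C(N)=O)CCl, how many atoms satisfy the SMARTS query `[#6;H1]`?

0

The query [#6;H1] means: any carbon bearing exactly one hydrogen.
Check the 6 heavy atoms by environment: 2× C (H2) → no; 1× C (H0) → no; 1× O (H0) → no; 1× N (H2) → no; 1× Cl (H0) → no.
No environment satisfies the query, so 0 matching atoms.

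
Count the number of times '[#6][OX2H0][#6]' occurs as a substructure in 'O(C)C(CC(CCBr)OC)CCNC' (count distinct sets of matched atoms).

2

[#6][OX2H0][#6] is the SMARTS for an ether: an aliphatic oxygen bridging two carbons with no H on the oxygen.
The molecule carries 2 separate instances of a methoxy ether (-OCH3) meeting every constraint; each maps to a distinct set of atoms, giving 2 matches.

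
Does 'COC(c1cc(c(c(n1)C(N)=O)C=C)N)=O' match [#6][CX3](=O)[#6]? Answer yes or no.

No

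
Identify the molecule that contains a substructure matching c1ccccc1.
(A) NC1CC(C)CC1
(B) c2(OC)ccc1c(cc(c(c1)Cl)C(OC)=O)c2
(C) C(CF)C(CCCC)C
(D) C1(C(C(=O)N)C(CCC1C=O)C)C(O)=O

B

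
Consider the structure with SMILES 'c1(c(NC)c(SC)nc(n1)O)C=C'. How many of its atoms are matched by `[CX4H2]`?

0

Check the 13 heavy atoms by environment: 2× n (aromatic, H0, X2) → no; 4× c (aromatic, H0, X3) → no; 1× N (H1, X3) → no; 2× C (H3, X4) → no; 1× O (H1, X2) → no; 1× C (H1, X3) → no; 1× C (H2, X3) → no; 1× S (H0, X2) → no.
No environment satisfies the query, so 0 matching atoms.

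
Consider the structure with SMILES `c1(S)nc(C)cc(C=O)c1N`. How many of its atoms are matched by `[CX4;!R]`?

1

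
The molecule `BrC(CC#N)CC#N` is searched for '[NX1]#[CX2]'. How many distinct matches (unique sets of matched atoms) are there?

[NX1]#[CX2] is the SMARTS for a nitrile: a nitrogen triple-bonded to a two-connected carbon.
The molecule carries 2 separate instances of a nitrile (-C#N) meeting every constraint; each maps to a distinct set of atoms, giving 2 matches.

2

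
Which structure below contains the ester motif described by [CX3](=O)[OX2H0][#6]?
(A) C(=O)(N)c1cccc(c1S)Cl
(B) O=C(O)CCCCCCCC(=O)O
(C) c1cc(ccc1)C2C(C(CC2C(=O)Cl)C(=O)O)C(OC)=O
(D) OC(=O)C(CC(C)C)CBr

C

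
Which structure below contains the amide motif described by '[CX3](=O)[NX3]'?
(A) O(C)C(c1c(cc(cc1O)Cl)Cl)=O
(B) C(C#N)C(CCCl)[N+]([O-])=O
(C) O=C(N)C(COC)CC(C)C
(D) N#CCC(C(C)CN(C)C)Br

[CX3](=O)[NX3] describes a carbonyl carbon bonded to a trivalent nitrogen (an amide).
(A) has a methyl-ester group (-C(=O)OCH3) but the carbonyl is bonded to O, not to an NX3 nitrogen.
(B) has a nitrile (-C#N) but the nitrile N is NX1 (triple-bonded), not NX3.
(C) contains a primary amide (-C(=O)NH2), which satisfies every atom and bond constraint.
(D) has a nitrile (-C#N) but the nitrile N is NX1 (triple-bonded), not NX3.
So the answer is (C).

C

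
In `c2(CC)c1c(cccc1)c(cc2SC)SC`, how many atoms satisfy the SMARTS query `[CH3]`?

3

The query [CH3] means: aliphatic carbon with exactly three hydrogens.
Check the 16 heavy atoms by environment: 5× c (aromatic, H0) → no; 5× c (aromatic, H1) → no; 2× S (H0) → no; 3× C (H3) → match; 1× C (H2) → no.
That gives 3 matching atoms.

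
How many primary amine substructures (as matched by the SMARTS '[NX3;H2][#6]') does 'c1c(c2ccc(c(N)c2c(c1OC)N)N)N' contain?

4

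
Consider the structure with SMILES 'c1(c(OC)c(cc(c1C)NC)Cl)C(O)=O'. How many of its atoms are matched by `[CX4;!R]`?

The query [CX4;!R] means: aliphatic carbon with four total connections, not in a ring.
Check the 15 heavy atoms by environment: 6× c (aromatic, X3, in 6-ring) → no; 3× C (X4, acyclic) → match; 1× N (X3, acyclic) → no; 1× C (X3, acyclic) → no; 1× O (X1, acyclic) → no; 2× O (X2, acyclic) → no; 1× Cl (X1, acyclic) → no.
That gives 3 matching atoms.

3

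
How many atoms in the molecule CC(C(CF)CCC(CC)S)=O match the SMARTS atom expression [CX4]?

The query [CX4] means: C with X4: aliphatic carbon with exactly 4 total connections (bonds + H).
Check the 12 heavy atoms by environment: 8× C (X4) → match; 1× C (X3) → no; 1× O (X1) → no; 1× S (X2) → no; 1× F (X1) → no.
That gives 8 matching atoms.

8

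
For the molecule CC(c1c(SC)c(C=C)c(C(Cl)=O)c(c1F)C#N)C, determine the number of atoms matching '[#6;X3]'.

9

The query [#6;X3] means: any carbon (aromatic or not) with three total connections.
Check the 19 heavy atoms by environment: 6× c (aromatic, X3) → match; 3× C (X3) → match; 1× O (X1) → no; 1× Cl (X1) → no; 4× C (X4) → no; 1× F (X1) → no; 1× S (X2) → no; 1× C (X2) → no; 1× N (X1) → no.
Summing the matching environments: 6 + 3 = 9 matching atoms.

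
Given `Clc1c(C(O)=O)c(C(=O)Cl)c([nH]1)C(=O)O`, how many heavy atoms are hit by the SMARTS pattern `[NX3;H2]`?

0

Check the 15 heavy atoms by environment: 1× n (aromatic, H1, X3) → no; 4× c (aromatic, H0, X3) → no; 3× C (H0, X3) → no; 3× O (H0, X1) → no; 2× O (H1, X2) → no; 2× Cl (H0, X1) → no.
No environment satisfies the query, so 0 matching atoms.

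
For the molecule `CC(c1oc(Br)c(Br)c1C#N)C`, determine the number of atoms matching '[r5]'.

5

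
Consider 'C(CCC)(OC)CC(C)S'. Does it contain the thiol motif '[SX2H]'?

Yes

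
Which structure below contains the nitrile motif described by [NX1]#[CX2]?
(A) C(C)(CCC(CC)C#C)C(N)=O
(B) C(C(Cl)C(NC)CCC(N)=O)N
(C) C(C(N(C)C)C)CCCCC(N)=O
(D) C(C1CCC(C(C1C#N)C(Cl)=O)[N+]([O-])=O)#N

[NX1]#[CX2] describes a nitrogen triple-bonded to a two-connected carbon (a nitrile).
(A) has a primary amide (-C(=O)NH2) but the nitrogen is NX3, not NX1.
(B) has a primary amide (-C(=O)NH2) but the nitrogen is NX3, not NX1.
(C) has a primary amide (-C(=O)NH2) but the nitrogen is NX3, not NX1.
(D) contains a nitrile (-C#N), which satisfies every atom and bond constraint.
So the answer is (D).

D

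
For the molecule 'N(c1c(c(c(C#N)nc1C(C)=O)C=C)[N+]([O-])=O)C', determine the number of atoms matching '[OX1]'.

The query [OX1] means: aliphatic oxygen with one total connection — typically a carbonyl =O or an oxide.
Check the 18 heavy atoms by environment: 1× n (aromatic, X2) → no; 5× c (aromatic, X3) → no; 3× C (X3) → no; 2× O (X1) → match; 2× C (X4) → no; 1× N (charge +1, X3) → no; 1× O (charge -1, X1) → match; 1× C (X2) → no; 1× N (X1) → no; 1× N (X3) → no.
Summing the matching environments: 2 + 1 = 3 matching atoms.

3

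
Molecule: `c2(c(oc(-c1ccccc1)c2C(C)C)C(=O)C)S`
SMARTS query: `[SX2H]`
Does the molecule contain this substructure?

Yes

The pattern [SX2H] describes an aliphatic sulfur with two connections, one being H — a thiol.
The molecule carries a thiol (-SH), whose atoms satisfy every constraint of the query, so the pattern matches.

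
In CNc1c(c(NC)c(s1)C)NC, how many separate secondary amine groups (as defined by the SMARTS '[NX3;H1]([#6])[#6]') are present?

3

[NX3;H1]([#6])[#6] is the SMARTS for a secondary amine: a trivalent nitrogen with one H, bonded to two carbons.
The molecule carries 3 separate instances of an N-methylamino group (-NHCH3) meeting every constraint; each maps to a distinct set of atoms, giving 3 matches.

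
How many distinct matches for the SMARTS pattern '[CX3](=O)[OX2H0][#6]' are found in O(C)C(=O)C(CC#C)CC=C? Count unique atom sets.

1

[CX3](=O)[OX2H0][#6] is the SMARTS for an ester: a carbonyl carbon bonded to an oxygen that is itself bonded to carbon (no H on that O).
Exactly one fragment in the molecule meets all constraints, giving 1 match.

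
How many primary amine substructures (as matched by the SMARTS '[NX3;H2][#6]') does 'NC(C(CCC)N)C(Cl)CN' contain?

3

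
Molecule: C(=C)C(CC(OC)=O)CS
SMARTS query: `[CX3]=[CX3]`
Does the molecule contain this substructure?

The pattern [CX3]=[CX3] describes a non-aromatic C=C double bond between two sp2 carbons — an alkene.
The molecule carries a vinyl group (-CH=CH2), whose atoms satisfy every constraint of the query, so the pattern matches.

Yes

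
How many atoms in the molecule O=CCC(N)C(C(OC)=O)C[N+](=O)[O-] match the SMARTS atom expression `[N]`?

The query [N] means: uppercase N matches aliphatic (non-aromatic) nitrogen only.
Check the 14 heavy atoms by environment: 7× C → no; 4× O → no; 1× N → match; 1× N (charge +1) → match; 1× O (charge -1) → no.
Summing the matching environments: 1 + 1 = 2 matching atoms.

2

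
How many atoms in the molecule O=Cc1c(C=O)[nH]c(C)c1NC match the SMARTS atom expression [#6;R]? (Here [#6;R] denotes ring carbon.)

The query [#6;R] means: carbon that is part of a ring.
Check the 12 heavy atoms by environment: 1× n (aromatic, in 5-ring) → no; 4× c (aromatic, in 5-ring) → match; 4× C (acyclic) → no; 2× O (acyclic) → no; 1× N (acyclic) → no.
That gives 4 matching atoms.

4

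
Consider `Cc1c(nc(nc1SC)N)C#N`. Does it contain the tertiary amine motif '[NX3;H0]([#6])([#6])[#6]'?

The pattern [NX3;H0]([#6])([#6])[#6] describes a trivalent nitrogen with no H, bonded to three carbons — a tertiary amine.
The closest candidate here is a primary amino group (-NH2), but the nitrogen has H2, not H0 with three carbons. No other fragment satisfies the full query, so there is no match.

No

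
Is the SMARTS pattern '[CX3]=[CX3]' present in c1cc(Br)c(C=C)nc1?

The pattern [CX3]=[CX3] describes a non-aromatic C=C double bond between two sp2 carbons — an alkene.
The molecule carries a vinyl group (-CH=CH2), whose atoms satisfy every constraint of the query, so the pattern matches.

Yes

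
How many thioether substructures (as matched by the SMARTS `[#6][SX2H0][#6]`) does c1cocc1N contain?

0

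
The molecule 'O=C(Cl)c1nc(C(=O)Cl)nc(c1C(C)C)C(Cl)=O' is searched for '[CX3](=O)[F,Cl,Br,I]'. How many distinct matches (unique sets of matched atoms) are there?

[CX3](=O)[F,Cl,Br,I] is the SMARTS for an acyl halide: a carbonyl carbon bonded to a halogen.
The molecule carries 3 separate instances of an acyl chloride (-C(=O)Cl) meeting every constraint; each maps to a distinct set of atoms, giving 3 matches.

3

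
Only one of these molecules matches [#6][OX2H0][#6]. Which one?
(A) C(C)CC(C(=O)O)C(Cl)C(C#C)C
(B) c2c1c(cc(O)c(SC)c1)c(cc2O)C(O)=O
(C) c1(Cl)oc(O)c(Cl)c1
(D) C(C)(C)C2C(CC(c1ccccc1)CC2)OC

D

[#6][OX2H0][#6] describes an aliphatic oxygen bridging two carbons with no H on the oxygen (an ether).
(A) has a carboxylic acid group (-C(=O)OH) but the -OH oxygen has H1; the =O is OX1, not OX2.
(B) has a hydroxyl group (-OH) but the oxygen has H1, not H0 bridging two carbons.
(C) has a hydroxyl group (-OH) but the oxygen has H1, not H0 bridging two carbons.
(D) contains a methoxy ether (-OCH3), which satisfies every atom and bond constraint.
So the answer is (D).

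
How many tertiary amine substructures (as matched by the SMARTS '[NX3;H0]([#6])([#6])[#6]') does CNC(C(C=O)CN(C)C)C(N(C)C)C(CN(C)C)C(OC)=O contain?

3

[NX3;H0]([#6])([#6])[#6] is the SMARTS for a tertiary amine: a trivalent nitrogen with no H, bonded to three carbons.
The molecule carries 3 separate instances of a dimethylamino group (-N(CH3)2) meeting every constraint; each maps to a distinct set of atoms, giving 3 matches.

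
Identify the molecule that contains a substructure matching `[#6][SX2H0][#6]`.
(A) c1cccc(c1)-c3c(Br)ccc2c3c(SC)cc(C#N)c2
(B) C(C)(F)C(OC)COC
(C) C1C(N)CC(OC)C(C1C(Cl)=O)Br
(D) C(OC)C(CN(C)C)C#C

A

[#6][SX2H0][#6] describes an aliphatic sulfur bridging two carbons with no H on the sulfur (a thioether).
(A) contains a methylthio ether (-SCH3), which satisfies every atom and bond constraint.
(B) has a methoxy ether (-OCH3) but the bridging atom is O, not S.
(C) has a methoxy ether (-OCH3) but the bridging atom is O, not S.
(D) has a methoxy ether (-OCH3) but the bridging atom is O, not S.
So the answer is (A).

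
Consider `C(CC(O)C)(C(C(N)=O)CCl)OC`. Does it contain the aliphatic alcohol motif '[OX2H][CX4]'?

Yes

The pattern [OX2H][CX4] describes a hydroxyl oxygen bound to an sp3 (X4) carbon — an aliphatic alcohol.
The molecule carries a hydroxyl group (-OH), whose atoms satisfy every constraint of the query, so the pattern matches.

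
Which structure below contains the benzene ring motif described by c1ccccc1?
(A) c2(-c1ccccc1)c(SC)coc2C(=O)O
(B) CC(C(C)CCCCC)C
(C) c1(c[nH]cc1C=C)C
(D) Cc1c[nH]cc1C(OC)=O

A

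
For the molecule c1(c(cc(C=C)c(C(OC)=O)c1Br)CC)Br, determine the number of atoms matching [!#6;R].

The query [!#6;R] means: non-carbon atom that is part of a ring.
Check the 16 heavy atoms by environment: 6× c (aromatic, in 6-ring) → no; 6× C (acyclic) → no; 2× Br (acyclic) → no; 2× O (acyclic) → no.
No environment satisfies the query, so 0 matching atoms.

0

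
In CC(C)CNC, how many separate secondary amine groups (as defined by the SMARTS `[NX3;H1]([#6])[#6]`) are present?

[NX3;H1]([#6])[#6] is the SMARTS for a secondary amine: a trivalent nitrogen with one H, bonded to two carbons.
Exactly one fragment in the molecule meets all constraints, giving 1 match.

1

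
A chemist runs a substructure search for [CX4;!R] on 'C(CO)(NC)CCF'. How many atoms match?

5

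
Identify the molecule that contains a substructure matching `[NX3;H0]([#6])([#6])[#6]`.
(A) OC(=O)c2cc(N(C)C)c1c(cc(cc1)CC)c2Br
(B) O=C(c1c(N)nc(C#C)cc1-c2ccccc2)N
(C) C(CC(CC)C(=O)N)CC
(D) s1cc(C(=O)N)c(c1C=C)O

[NX3;H0]([#6])([#6])[#6] describes a trivalent nitrogen with no H, bonded to three carbons (a tertiary amine).
(A) contains a dimethylamino group (-N(CH3)2), which satisfies every atom and bond constraint.
(B) has a primary amino group (-NH2) but the nitrogen has H2, not H0 with three carbons.
(C) has a primary amide (-C(=O)NH2) but the amide nitrogen has H2 and only one carbon neighbour.
(D) has a primary amide (-C(=O)NH2) but the amide nitrogen has H2 and only one carbon neighbour.
So the answer is (A).

A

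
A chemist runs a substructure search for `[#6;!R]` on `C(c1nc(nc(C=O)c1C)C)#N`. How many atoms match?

The query [#6;!R] means: carbon not in any ring.
Check the 12 heavy atoms by environment: 2× n (aromatic, in 6-ring) → no; 4× c (aromatic, in 6-ring) → no; 4× C (acyclic) → match; 1× N (acyclic) → no; 1× O (acyclic) → no.
That gives 4 matching atoms.

4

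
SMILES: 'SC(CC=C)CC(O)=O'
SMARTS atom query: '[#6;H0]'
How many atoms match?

The query [#6;H0] means: any carbon with no attached hydrogen.
Check the 9 heavy atoms by environment: 3× C (H2) → no; 2× C (H1) → no; 1× S (H1) → no; 1× C (H0) → match; 1× O (H0) → no; 1× O (H1) → no.
That gives 1 matching atom.

1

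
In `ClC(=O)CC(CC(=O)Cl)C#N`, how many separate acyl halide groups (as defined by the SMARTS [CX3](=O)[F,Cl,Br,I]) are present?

2

[CX3](=O)[F,Cl,Br,I] is the SMARTS for an acyl halide: a carbonyl carbon bonded to a halogen.
The molecule carries 2 separate instances of an acyl chloride (-C(=O)Cl) meeting every constraint; each maps to a distinct set of atoms, giving 2 matches.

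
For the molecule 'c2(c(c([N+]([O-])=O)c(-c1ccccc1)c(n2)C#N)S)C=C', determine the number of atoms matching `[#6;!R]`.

3

The query [#6;!R] means: carbon not in any ring.
Check the 20 heavy atoms by environment: 1× n (aromatic, in 6-ring) → no; 11× c (aromatic, in 6-ring) → no; 3× C (acyclic) → match; 1× N (acyclic) → no; 1× N (charge +1, acyclic) → no; 1× O (charge -1, acyclic) → no; 1× O (acyclic) → no; 1× S (acyclic) → no.
That gives 3 matching atoms.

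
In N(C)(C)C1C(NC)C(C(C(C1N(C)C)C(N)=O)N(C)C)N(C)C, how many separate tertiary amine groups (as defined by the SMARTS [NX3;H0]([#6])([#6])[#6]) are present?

[NX3;H0]([#6])([#6])[#6] is the SMARTS for a tertiary amine: a trivalent nitrogen with no H, bonded to three carbons.
The molecule carries 4 separate instances of a dimethylamino group (-N(CH3)2) meeting every constraint; each maps to a distinct set of atoms, giving 4 matches.

4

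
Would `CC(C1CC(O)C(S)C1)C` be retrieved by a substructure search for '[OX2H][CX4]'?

The pattern [OX2H][CX4] describes a hydroxyl oxygen bound to an sp3 (X4) carbon — an aliphatic alcohol.
The molecule carries a hydroxyl group (-OH), whose atoms satisfy every constraint of the query, so the pattern matches.

Yes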